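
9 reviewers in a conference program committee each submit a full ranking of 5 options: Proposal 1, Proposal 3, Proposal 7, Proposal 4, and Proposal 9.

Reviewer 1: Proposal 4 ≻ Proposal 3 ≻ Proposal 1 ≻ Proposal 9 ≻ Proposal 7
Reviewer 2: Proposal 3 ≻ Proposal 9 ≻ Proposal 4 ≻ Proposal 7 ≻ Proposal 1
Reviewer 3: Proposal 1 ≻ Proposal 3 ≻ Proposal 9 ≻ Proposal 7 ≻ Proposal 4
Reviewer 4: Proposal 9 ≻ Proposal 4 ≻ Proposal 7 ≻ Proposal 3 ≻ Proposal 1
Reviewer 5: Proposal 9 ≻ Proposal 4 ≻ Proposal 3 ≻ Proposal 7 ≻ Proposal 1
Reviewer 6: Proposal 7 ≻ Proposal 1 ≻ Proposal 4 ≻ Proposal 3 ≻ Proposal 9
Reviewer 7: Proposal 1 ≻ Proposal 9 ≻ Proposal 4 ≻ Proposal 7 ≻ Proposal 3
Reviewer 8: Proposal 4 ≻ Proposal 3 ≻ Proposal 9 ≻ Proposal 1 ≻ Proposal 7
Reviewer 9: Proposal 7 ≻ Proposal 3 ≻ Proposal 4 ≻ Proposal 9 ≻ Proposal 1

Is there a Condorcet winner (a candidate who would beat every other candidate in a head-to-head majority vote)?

Head-to-head results (9 voters total):
Proposal 1 vs Proposal 3: Proposal 3 wins 6–3.
Proposal 1 vs Proposal 7: Proposal 7 wins 5–4.
Proposal 1 vs Proposal 4: Proposal 4 wins 6–3.
Proposal 1 vs Proposal 9: Proposal 9 wins 5–4.
Proposal 3 vs Proposal 7: Proposal 3 wins 5–4.
Proposal 3 vs Proposal 4: Proposal 4 wins 6–3.
Proposal 3 vs Proposal 9: Proposal 3 wins 6–3.
Proposal 7 vs Proposal 4: Proposal 4 wins 6–3.
Proposal 7 vs Proposal 9: Proposal 9 wins 7–2.
Proposal 4 vs Proposal 9: Proposal 9 wins 5–4.
No candidate beats all others: Proposal 3 beats Proposal 9 beats Proposal 4 beats Proposal 3, a majority cycle.

No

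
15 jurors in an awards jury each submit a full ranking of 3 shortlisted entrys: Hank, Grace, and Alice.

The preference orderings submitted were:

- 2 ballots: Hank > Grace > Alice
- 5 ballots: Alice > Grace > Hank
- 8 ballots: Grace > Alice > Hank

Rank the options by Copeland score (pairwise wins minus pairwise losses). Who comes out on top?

Pairwise results:
  Hank vs Grace: Grace wins 13–2.
  Hank vs Alice: Alice wins 13–2.
  Grace vs Alice: Grace wins 10–5.
Copeland scores (wins − losses):
  Hank: 0 − 2 = -2
  Grace: 2 − 0 = 2
  Alice: 1 − 1 = 0
Grace has the best Copeland score.

Grace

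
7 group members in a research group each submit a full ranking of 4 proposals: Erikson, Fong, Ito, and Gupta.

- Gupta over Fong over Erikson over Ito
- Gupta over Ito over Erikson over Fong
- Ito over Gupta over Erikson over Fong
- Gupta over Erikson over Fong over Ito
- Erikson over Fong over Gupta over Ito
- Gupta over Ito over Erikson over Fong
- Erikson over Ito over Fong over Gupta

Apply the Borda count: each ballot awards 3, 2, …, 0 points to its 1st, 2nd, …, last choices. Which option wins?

Gupta

Borda scores:
  Erikson: 1 + 1 + 1 + 2 + 3 + 1 + 3 = 12
  Fong: 2 + 0 + 0 + 1 + 2 + 0 + 1 = 6
  Ito: 0 + 2 + 3 + 0 + 0 + 2 + 2 = 9
  Gupta: 3 + 3 + 2 + 3 + 1 + 3 + 0 = 15
Gupta has the highest total.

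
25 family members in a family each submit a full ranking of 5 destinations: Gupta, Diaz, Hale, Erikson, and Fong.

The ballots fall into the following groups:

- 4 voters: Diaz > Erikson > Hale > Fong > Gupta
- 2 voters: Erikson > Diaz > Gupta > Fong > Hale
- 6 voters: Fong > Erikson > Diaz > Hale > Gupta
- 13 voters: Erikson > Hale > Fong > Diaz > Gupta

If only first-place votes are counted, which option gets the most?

Erikson

First-place vote totals:
  Gupta: 0
  Diaz: 4
  Hale: 0
  Erikson: 15
  Fong: 6
Erikson has the most first-place votes.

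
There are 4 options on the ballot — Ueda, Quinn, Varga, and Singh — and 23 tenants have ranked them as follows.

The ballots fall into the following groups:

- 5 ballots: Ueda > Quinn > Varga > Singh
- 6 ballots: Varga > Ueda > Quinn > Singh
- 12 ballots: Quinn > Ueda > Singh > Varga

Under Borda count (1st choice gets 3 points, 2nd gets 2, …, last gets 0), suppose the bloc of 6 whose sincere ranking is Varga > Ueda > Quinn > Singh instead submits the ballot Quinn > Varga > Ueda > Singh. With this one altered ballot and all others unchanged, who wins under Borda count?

Quinn

Borda totals with the altered ballot: Ueda 45, Quinn 64, Varga 17, Singh 12.
The winner is unchanged: still Quinn.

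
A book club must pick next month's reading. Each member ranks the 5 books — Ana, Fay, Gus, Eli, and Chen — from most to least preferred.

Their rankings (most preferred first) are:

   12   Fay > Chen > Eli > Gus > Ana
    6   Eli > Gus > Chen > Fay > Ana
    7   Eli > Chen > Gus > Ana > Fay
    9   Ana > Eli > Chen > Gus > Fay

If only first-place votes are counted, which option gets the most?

First-place vote totals:
  Ana: 9
  Fay: 12
  Gus: 0
  Eli: 13
  Chen: 0
Eli has the most first-place votes.

Eli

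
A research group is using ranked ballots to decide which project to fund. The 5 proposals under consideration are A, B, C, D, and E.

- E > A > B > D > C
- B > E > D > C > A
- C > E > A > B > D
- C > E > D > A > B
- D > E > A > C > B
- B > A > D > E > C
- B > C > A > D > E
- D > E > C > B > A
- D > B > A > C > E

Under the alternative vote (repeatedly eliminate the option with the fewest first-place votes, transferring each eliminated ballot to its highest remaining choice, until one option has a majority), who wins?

B

Round 1: B 3, D 3, C 2, E 1, A 0. A has the fewest and is eliminated.
Round 2: B 3, D 3, C 2, E 1. E has the fewest and is eliminated.
Round 3: B 4, D 3, C 2. C has the fewest and is eliminated.
Round 4: B 5, D 4. B has a majority.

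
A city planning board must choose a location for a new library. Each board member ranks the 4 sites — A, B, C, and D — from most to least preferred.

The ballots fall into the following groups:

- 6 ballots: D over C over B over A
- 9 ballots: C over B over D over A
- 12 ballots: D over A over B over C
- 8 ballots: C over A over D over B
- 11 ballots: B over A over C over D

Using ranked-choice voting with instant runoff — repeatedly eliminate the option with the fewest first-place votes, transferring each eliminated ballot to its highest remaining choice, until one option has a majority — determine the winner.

C

Round 1: D 18, C 17, B 11, A 0. A has the fewest and is eliminated.
Round 2: D 18, C 17, B 11. B has the fewest and is eliminated.
Round 3: C 28, D 18. C has a majority.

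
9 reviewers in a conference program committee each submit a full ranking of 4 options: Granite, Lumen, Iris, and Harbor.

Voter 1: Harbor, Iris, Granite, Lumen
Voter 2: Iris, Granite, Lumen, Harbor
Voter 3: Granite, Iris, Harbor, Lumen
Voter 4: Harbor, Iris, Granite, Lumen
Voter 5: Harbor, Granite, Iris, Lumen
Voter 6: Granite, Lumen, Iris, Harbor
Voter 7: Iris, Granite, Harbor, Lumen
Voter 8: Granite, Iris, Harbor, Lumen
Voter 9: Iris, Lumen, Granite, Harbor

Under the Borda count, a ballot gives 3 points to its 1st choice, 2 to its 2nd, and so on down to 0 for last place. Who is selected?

Iris

Borda scores:
  Granite: 1 + 2 + 3 + 1 + 2 + 3 + 2 + 3 + 1 = 18
  Lumen: 0 + 1 + 0 + 0 + 0 + 2 + 0 + 0 + 2 = 5
  Iris: 2 + 3 + 2 + 2 + 1 + 1 + 3 + 2 + 3 = 19
  Harbor: 3 + 0 + 1 + 3 + 3 + 0 + 1 + 1 + 0 = 12
Iris has the highest total.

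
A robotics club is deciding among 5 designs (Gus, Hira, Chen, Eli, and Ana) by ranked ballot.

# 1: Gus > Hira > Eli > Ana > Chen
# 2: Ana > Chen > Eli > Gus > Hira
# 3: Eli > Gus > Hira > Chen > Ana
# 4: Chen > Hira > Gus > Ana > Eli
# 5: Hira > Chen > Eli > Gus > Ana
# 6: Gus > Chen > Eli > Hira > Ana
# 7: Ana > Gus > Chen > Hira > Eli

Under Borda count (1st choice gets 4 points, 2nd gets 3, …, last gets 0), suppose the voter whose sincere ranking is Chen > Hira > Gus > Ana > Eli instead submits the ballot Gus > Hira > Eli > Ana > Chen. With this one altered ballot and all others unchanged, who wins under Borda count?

Borda totals with the altered ballot: Gus 20, Hira 14, Chen 12, Eli 14, Ana 10.
The winner is unchanged: still Gus.

Gus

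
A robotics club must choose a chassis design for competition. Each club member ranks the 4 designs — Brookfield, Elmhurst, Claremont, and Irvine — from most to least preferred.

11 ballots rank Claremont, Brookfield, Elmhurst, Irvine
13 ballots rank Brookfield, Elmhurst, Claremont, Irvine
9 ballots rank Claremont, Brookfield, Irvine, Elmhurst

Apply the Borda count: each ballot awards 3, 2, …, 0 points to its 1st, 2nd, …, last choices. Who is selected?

Borda scores:
  Brookfield: 11·2 + 13·3 + 9·2 = 79
  Elmhurst: 11·1 + 13·2 + 9·0 = 37
  Claremont: 11·3 + 13·1 + 9·3 = 73
  Irvine: 11·0 + 13·0 + 9·1 = 9
Brookfield has the highest total.

Brookfield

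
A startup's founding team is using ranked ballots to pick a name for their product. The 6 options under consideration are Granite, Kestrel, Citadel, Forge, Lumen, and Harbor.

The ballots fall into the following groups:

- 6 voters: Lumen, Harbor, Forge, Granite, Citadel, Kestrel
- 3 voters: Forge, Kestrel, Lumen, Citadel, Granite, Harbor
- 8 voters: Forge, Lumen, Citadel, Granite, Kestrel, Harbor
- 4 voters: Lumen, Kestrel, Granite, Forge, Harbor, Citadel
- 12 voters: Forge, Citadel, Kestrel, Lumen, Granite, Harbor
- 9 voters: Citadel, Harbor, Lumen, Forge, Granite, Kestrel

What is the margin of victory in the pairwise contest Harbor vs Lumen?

Ballots ranking Harbor above Lumen: 9.
Ballots ranking Lumen above Harbor: 6+3+8+4+12 = 33.
Lumen wins 33–9, a margin of 24.

24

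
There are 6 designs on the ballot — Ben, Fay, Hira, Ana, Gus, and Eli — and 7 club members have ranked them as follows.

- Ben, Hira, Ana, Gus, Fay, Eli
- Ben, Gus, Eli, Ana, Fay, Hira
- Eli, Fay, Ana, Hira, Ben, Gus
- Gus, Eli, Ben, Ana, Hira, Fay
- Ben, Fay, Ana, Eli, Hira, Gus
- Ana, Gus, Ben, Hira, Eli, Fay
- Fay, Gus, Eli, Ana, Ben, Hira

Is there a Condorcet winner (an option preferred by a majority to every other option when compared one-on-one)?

Head-to-head results (7 voters total):
Ben vs Fay: Ben wins 5–2.
Ben vs Hira: Ben wins 6–1.
Ben vs Ana: Ben wins 4–3.
Ben vs Gus: Ben wins 4–3.
Ben vs Eli: Ben wins 4–3.
Fay vs Hira: Fay wins 4–3.
Fay vs Ana: Ana wins 4–3.
Fay vs Gus: Gus wins 4–3.
Fay vs Eli: Eli wins 4–3.
Hira vs Ana: Ana wins 6–1.
Hira vs Gus: Gus wins 4–3.
Hira vs Eli: Eli wins 5–2.
Ana vs Gus: Ana wins 4–3.
Ana vs Eli: Eli wins 4–3.
Gus vs Eli: Gus wins 5–2.
Ben beats each rival — Fay (5–2), Hira (6–1), Ana (4–3), Gus (4–3), Eli (4–3) — so Ben is the Condorcet winner.

Yes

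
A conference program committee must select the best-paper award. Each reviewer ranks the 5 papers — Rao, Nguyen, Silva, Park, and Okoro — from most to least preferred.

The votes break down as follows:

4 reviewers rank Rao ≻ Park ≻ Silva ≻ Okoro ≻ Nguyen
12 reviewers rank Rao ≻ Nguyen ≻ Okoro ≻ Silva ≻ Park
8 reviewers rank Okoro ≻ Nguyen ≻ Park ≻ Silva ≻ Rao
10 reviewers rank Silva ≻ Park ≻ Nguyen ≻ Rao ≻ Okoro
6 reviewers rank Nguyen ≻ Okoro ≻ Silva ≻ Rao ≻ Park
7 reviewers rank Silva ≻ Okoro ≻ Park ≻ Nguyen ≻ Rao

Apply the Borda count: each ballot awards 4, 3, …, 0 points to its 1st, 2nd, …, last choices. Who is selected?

Borda scores:
  Rao: 4·4 + 12·4 + 8·0 + 10·1 + 6·1 + 7·0 = 80
  Nguyen: 4·0 + 12·3 + 8·3 + 10·2 + 6·4 + 7·1 = 111
  Silva: 4·2 + 12·1 + 8·1 + 10·4 + 6·2 + 7·4 = 108
  Park: 4·3 + 12·0 + 8·2 + 10·3 + 6·0 + 7·2 = 72
  Okoro: 4·1 + 12·2 + 8·4 + 10·0 + 6·3 + 7·3 = 99
Nguyen has the highest total.

Nguyen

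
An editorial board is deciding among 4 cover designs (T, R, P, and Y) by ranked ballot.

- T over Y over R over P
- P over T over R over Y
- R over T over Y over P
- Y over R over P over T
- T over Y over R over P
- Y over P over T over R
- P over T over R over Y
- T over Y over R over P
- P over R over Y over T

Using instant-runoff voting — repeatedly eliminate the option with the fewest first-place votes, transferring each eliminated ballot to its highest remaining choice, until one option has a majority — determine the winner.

P

Round 1: T 3, P 3, Y 2, R 1. R has the fewest and is eliminated.
Round 2: T 4, P 3, Y 2. Y has the fewest and is eliminated.
Round 3: P 5, T 4. P has a majority.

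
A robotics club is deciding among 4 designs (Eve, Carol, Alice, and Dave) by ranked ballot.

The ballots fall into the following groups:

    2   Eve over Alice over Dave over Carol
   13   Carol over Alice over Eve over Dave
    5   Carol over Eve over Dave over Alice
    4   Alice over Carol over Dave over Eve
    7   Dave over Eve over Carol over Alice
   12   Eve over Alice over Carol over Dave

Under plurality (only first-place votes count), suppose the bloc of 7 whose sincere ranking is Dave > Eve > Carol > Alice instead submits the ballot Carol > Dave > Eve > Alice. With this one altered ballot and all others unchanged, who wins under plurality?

First-place totals with the altered ballot: Eve 14, Carol 25, Alice 4, Dave 0.
The winner is unchanged: still Carol.

Carol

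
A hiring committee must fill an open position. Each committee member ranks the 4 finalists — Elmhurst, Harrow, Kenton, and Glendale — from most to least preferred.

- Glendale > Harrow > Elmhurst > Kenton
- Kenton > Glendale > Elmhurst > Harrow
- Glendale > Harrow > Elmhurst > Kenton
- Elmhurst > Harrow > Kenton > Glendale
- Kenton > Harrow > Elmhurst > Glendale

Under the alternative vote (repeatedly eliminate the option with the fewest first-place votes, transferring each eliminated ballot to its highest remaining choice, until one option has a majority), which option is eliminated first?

Harrow

Round 1: Kenton 2, Glendale 2, Elmhurst 1, Harrow 0. Harrow has the fewest and is eliminated.
Round 2: Kenton 2, Glendale 2, Elmhurst 1. Elmhurst has the fewest and is eliminated.
Round 3: Kenton 3, Glendale 2. Kenton has a majority.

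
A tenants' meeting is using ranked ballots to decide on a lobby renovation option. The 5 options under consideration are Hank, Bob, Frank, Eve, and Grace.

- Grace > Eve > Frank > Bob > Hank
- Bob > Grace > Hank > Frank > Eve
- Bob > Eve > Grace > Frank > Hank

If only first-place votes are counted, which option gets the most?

First-place vote totals:
  Hank: 0
  Bob: 2
  Frank: 0
  Eve: 0
  Grace: 1
Bob has the most first-place votes.

Bob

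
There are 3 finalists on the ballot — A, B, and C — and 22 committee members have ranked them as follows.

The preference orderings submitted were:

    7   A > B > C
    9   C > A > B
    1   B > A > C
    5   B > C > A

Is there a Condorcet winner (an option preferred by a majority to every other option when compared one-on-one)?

Head-to-head results (22 voters total):
A vs B: A wins 16–6.
A vs C: C wins 14–8.
B vs C: B wins 13–9.
No candidate beats all others: A beats B beats C beats A, a majority cycle.

No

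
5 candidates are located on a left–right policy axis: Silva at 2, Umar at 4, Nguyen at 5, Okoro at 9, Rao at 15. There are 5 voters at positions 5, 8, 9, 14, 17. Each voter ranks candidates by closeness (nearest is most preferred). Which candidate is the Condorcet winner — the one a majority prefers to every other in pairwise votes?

Okoro

With single-peaked preferences on a line, the Condorcet winner is the candidate closest to the median voter.
The median voter (position 9) is closest to Okoro at 9.
Check: Okoro vs Nguyen — voters closer to Okoro: 4 of 5.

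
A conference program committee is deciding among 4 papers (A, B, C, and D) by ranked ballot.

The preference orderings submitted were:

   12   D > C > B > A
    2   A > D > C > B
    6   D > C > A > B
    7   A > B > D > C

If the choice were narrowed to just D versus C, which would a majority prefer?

Ballots ranking D above C: 12+2+6+7 = 27.
Ballots ranking C above D: 0.
D wins the head-to-head, 27–0.

D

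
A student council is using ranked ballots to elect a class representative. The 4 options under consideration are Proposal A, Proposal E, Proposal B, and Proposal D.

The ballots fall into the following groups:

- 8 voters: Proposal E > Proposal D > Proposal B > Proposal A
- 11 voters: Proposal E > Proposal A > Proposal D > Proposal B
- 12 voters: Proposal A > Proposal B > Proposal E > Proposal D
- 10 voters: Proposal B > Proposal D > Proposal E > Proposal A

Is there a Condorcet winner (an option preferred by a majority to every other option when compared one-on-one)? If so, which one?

Head-to-head results (41 voters total):
Proposal A vs Proposal E: Proposal E wins 29–12.
Proposal A vs Proposal B: Proposal A wins 23–18.
Proposal A vs Proposal D: Proposal A wins 23–18.
Proposal E vs Proposal B: Proposal B wins 22–19.
Proposal E vs Proposal D: Proposal E wins 31–10.
Proposal B vs Proposal D: Proposal B wins 22–19.
No candidate beats all others: Proposal A beats Proposal B beats Proposal E beats Proposal A, a majority cycle.

None — there is no Condorcet winner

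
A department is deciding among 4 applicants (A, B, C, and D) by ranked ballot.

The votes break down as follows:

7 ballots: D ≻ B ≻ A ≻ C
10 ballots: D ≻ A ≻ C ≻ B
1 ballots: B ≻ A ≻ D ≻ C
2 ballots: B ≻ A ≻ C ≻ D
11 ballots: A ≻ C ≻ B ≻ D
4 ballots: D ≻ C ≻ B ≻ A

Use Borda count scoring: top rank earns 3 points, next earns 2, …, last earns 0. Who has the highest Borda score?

Borda scores:
  A: 7·1 + 10·2 + 2 + 2·2 + 11·3 + 4·0 = 66
  B: 7·2 + 10·0 + 3 + 2·3 + 11·1 + 4·1 = 38
  C: 7·0 + 10·1 + 0 + 2·1 + 11·2 + 4·2 = 42
  D: 7·3 + 10·3 + 1 + 2·0 + 11·0 + 4·3 = 64
A has the highest total.

A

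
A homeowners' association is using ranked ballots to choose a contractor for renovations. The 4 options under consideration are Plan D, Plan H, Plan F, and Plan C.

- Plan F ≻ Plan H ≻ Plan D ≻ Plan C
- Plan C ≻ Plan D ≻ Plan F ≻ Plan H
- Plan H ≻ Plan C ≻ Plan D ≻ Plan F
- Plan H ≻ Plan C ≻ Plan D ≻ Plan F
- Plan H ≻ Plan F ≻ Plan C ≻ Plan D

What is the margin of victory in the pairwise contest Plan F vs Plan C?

Ballots ranking Plan F above Plan C: 2.
Ballots ranking Plan C above Plan F: 3.
Plan C wins 3–2, a margin of 1.

1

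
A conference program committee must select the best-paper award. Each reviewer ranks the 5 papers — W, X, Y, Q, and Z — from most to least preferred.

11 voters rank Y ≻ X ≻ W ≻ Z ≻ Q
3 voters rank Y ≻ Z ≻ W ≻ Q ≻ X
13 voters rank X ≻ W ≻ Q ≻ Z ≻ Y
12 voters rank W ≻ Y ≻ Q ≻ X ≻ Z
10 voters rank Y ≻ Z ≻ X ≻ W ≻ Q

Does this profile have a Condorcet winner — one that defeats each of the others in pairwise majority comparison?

Head-to-head results (49 voters total):
W vs X: X wins 34–15.
W vs Y: W wins 25–24.
W vs Q: W wins 49–0.
W vs Z: W wins 36–13.
X vs Y: Y wins 36–13.
X vs Q: X wins 34–15.
X vs Z: X wins 36–13.
Y vs Q: Y wins 36–13.
Y vs Z: Y wins 36–13.
Q vs Z: Q wins 25–24.
No candidate beats all others: W beats Y beats X beats W, a majority cycle.

No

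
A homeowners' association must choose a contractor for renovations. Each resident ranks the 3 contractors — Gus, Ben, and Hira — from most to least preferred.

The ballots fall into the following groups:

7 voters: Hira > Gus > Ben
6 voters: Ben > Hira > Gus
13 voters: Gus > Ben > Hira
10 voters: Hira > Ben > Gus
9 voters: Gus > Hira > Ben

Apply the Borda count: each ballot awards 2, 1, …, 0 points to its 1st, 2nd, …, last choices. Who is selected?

Gus

Borda scores:
  Gus: 7·1 + 6·0 + 13·2 + 10·0 + 9·2 = 51
  Ben: 7·0 + 6·2 + 13·1 + 10·1 + 9·0 = 35
  Hira: 7·2 + 6·1 + 13·0 + 10·2 + 9·1 = 49
Gus has the highest total.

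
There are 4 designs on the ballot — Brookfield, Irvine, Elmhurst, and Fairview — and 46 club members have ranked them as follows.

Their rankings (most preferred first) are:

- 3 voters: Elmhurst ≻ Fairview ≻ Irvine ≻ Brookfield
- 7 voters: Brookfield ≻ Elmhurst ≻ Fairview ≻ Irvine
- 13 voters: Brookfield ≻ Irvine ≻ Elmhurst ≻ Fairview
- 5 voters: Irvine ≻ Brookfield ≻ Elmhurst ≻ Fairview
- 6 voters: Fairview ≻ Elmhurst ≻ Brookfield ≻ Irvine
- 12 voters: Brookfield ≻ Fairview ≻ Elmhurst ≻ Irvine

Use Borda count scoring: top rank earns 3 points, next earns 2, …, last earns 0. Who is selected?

Brookfield

Borda scores:
  Brookfield: 3·0 + 7·3 + 13·3 + 5·2 + 6·1 + 12·3 = 112
  Irvine: 3·1 + 7·0 + 13·2 + 5·3 + 6·0 + 12·0 = 44
  Elmhurst: 3·3 + 7·2 + 13·1 + 5·1 + 6·2 + 12·1 = 65
  Fairview: 3·2 + 7·1 + 13·0 + 5·0 + 6·3 + 12·2 = 55
Brookfield has the highest total.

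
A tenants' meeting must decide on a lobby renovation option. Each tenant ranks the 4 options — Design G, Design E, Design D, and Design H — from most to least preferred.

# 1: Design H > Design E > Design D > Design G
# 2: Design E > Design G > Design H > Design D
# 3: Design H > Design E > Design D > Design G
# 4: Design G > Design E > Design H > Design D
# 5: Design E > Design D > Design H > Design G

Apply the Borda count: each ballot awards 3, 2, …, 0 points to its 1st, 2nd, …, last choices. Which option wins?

Borda scores:
  Design G: 0 + 2 + 0 + 3 + 0 = 5
  Design E: 2 + 3 + 2 + 2 + 3 = 12
  Design D: 1 + 0 + 1 + 0 + 2 = 4
  Design H: 3 + 1 + 3 + 1 + 1 = 9
Design E has the highest total.

Design E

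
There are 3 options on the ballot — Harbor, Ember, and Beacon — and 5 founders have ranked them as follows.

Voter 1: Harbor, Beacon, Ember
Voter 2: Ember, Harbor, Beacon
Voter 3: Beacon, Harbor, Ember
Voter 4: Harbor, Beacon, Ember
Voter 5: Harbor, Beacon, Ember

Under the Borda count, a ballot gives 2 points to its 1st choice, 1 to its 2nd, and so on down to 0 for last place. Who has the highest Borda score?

Harbor

Borda scores:
  Harbor: 2 + 1 + 1 + 2 + 2 = 8
  Ember: 0 + 2 + 0 + 0 + 0 = 2
  Beacon: 1 + 0 + 2 + 1 + 1 = 5
Harbor has the highest total.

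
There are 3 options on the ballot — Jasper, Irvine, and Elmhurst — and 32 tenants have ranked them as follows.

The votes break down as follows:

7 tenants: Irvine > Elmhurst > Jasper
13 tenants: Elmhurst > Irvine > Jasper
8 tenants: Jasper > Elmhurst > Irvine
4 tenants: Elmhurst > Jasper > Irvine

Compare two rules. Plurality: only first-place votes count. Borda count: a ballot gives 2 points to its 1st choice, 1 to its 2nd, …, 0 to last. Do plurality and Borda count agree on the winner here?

Yes

Plurality first-place counts: Jasper 8, Irvine 7, Elmhurst 17 → Elmhurst.
Borda totals: Jasper 20, Irvine 27, Elmhurst 49 → Elmhurst.
The two rules agree on Elmhurst.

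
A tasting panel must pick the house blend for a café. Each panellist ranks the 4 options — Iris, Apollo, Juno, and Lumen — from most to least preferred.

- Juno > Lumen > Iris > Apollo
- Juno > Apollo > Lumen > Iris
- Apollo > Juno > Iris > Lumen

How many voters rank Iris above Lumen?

1

Ballots ranking Iris above Lumen: 1.
Ballots ranking Lumen above Iris: 2.
So 1 of 3 voters prefer Iris to Lumen.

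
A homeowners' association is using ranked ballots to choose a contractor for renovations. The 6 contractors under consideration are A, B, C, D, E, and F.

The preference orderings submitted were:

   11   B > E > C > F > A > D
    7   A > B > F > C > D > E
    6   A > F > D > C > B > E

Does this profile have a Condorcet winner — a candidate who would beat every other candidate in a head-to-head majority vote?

Head-to-head results (24 voters total):
A vs B: A wins 13–11.
A vs C: A wins 13–11.
A vs D: A wins 24–0.
A vs E: A wins 13–11.
A vs F: A wins 13–11.
B vs C: B wins 18–6.
B vs D: B wins 18–6.
B vs E: B wins 24–0.
B vs F: B wins 18–6.
C vs D: C wins 18–6.
C vs E: C wins 13–11.
C vs F: F wins 13–11.
D vs E: D wins 13–11.
D vs F: F wins 24–0.
E vs F: F wins 13–11.
A beats each rival — B (13–11), C (13–11), D (24–0), E (13–11), F (13–11) — so A is the Condorcet winner.

Yes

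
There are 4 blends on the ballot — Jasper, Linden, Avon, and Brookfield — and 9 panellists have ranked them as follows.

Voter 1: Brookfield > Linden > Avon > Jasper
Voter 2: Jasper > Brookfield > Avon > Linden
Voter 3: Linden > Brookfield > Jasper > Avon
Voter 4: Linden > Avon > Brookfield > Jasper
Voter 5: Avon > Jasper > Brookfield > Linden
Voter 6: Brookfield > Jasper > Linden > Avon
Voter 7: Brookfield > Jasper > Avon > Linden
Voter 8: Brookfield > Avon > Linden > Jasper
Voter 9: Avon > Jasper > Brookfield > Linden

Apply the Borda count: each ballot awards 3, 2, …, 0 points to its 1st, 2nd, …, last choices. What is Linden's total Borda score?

Borda scores:
  Jasper: 0 + 3 + 1 + 0 + 2 + 2 + 2 + 0 + 2 = 12
  Linden: 2 + 0 + 3 + 3 + 0 + 1 + 0 + 1 + 0 = 10
  Avon: 1 + 1 + 0 + 2 + 3 + 0 + 1 + 2 + 3 = 13
  Brookfield: 3 + 2 + 2 + 1 + 1 + 3 + 3 + 3 + 1 = 19

10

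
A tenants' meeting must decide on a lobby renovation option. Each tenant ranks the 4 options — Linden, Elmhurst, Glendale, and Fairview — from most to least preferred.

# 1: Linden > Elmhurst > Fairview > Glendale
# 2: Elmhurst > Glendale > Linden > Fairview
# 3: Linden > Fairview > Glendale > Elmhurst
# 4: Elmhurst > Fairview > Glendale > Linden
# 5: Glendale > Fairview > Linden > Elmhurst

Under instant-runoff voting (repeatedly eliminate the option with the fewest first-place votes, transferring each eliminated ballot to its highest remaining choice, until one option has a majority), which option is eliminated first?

Round 1: Linden 2, Elmhurst 2, Glendale 1, Fairview 0. Fairview has the fewest and is eliminated.
Round 2: Linden 2, Elmhurst 2, Glendale 1. Glendale has the fewest and is eliminated.
Round 3: Linden 3, Elmhurst 2. Linden has a majority.

Fairview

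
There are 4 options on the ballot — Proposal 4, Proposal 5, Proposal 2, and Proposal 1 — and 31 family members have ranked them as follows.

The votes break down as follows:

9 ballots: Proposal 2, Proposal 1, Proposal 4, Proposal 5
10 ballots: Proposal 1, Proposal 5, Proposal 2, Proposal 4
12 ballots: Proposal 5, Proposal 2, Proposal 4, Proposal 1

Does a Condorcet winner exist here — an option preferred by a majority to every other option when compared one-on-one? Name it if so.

Head-to-head results (31 voters total):
Proposal 4 vs Proposal 5: Proposal 5 wins 22–9.
Proposal 4 vs Proposal 2: Proposal 2 wins 31–0.
Proposal 4 vs Proposal 1: Proposal 1 wins 19–12.
Proposal 5 vs Proposal 2: Proposal 5 wins 22–9.
Proposal 5 vs Proposal 1: Proposal 1 wins 19–12.
Proposal 2 vs Proposal 1: Proposal 2 wins 21–10.
No candidate beats all others: Proposal 5 beats Proposal 2 beats Proposal 1 beats Proposal 5, a majority cycle.

None — there is no Condorcet winner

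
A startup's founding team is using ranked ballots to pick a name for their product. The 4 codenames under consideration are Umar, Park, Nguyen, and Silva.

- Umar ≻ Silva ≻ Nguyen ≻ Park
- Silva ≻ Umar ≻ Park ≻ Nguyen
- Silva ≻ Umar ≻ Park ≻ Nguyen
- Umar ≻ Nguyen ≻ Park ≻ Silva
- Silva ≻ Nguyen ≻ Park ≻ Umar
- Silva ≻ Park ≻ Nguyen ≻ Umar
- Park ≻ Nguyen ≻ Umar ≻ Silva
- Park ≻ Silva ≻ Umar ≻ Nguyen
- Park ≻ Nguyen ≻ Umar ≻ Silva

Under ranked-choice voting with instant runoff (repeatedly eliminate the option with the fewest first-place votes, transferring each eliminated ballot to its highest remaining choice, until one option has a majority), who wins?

Silva

Round 1: Silva 4, Park 3, Umar 2, Nguyen 0. Nguyen has the fewest and is eliminated.
Round 2: Silva 4, Park 3, Umar 2. Umar has the fewest and is eliminated.
Round 3: Silva 5, Park 4. Silva has a majority.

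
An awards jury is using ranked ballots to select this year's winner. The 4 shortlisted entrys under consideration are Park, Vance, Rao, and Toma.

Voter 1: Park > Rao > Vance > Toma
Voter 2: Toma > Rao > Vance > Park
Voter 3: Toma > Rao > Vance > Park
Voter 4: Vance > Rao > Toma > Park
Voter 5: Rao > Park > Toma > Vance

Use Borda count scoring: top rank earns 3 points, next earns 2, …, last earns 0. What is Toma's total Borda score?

8

Borda scores:
  Park: 3 + 0 + 0 + 0 + 2 = 5
  Vance: 1 + 1 + 1 + 3 + 0 = 6
  Rao: 2 + 2 + 2 + 2 + 3 = 11
  Toma: 0 + 3 + 3 + 1 + 1 = 8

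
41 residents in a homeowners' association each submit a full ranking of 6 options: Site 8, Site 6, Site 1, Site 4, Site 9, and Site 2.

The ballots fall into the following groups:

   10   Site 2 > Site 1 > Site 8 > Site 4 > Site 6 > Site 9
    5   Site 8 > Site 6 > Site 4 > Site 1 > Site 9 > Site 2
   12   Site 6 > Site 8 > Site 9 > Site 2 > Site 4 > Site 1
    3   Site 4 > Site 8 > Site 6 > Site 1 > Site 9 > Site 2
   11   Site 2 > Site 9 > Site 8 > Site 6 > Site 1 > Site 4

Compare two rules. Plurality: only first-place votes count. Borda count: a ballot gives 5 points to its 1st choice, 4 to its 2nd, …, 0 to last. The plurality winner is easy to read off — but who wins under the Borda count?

Plurality first-place counts: Site 8 5, Site 6 12, Site 1 0, Site 4 3, Site 9 0, Site 2 21 → Site 2.
Borda totals: Site 8 148, Site 6 121, Site 1 67, Site 4 62, Site 9 88, Site 2 129 → Site 8.

Site 8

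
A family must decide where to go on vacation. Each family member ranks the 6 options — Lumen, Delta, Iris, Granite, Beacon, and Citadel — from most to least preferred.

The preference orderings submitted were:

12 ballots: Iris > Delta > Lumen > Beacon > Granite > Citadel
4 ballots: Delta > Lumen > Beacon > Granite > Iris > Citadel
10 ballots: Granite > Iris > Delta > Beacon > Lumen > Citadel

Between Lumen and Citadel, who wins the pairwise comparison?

Ballots ranking Lumen above Citadel: 12+4+10 = 26.
Ballots ranking Citadel above Lumen: 0.
Lumen wins the head-to-head, 26–0.

Lumen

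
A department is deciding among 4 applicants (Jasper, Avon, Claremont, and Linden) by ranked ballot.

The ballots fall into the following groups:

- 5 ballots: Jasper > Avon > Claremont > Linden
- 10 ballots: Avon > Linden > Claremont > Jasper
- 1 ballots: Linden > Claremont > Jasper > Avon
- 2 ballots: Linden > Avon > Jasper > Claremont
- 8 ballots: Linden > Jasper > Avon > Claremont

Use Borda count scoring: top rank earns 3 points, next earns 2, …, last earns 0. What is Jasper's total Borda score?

Borda scores:
  Jasper: 5·3 + 10·0 + 1 + 2·1 + 8·2 = 34
  Avon: 5·2 + 10·3 + 0 + 2·2 + 8·1 = 52
  Claremont: 5·1 + 10·1 + 2 + 2·0 + 8·0 = 17
  Linden: 5·0 + 10·2 + 3 + 2·3 + 8·3 = 53

34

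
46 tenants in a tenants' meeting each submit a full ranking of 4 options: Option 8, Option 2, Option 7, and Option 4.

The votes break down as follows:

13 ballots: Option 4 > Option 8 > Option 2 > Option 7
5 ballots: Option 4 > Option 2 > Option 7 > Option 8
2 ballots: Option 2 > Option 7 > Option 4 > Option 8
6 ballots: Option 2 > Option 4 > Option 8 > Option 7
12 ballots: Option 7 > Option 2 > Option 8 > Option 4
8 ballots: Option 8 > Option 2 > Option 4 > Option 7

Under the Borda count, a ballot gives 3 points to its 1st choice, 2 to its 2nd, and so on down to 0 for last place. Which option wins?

Option 2

Borda scores:
  Option 8: 13·2 + 5·0 + 2·0 + 6·1 + 12·1 + 8·3 = 68
  Option 2: 13·1 + 5·2 + 2·3 + 6·3 + 12·2 + 8·2 = 87
  Option 7: 13·0 + 5·1 + 2·2 + 6·0 + 12·3 + 8·0 = 45
  Option 4: 13·3 + 5·3 + 2·1 + 6·2 + 12·0 + 8·1 = 76
Option 2 has the highest total.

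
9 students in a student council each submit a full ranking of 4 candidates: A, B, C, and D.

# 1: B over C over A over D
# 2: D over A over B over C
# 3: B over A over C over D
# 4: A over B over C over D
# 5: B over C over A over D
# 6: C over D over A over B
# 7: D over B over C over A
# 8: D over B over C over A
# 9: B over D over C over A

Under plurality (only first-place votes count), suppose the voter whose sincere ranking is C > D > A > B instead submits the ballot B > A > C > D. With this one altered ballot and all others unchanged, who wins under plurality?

First-place totals with the altered ballot: A 1, B 5, C 0, D 3.
The winner is unchanged: still B.

B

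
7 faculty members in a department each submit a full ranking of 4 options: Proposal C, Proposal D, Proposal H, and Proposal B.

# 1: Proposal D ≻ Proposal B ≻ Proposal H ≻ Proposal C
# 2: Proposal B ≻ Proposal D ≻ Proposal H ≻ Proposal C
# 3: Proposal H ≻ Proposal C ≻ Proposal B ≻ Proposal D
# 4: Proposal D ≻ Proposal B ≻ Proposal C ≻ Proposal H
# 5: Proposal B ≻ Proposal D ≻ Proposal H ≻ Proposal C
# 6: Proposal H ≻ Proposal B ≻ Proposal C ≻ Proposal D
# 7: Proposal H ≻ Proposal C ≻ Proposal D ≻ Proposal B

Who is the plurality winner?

Proposal H

First-place vote totals:
  Proposal C: 0
  Proposal D: 2
  Proposal H: 3
  Proposal B: 2
Proposal H has the most first-place votes.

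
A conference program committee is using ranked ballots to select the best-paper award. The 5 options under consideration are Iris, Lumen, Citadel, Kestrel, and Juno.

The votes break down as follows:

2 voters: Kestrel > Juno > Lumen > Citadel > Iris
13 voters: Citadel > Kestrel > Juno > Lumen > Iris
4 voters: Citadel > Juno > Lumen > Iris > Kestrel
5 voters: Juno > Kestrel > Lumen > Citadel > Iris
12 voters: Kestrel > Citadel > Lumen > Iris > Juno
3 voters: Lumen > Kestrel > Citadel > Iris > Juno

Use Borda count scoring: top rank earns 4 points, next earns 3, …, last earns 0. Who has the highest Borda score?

Borda scores:
  Iris: 2·0 + 13·0 + 4·1 + 5·0 + 12·1 + 3·1 = 19
  Lumen: 2·2 + 13·1 + 4·2 + 5·2 + 12·2 + 3·4 = 71
  Citadel: 2·1 + 13·4 + 4·4 + 5·1 + 12·3 + 3·2 = 117
  Kestrel: 2·4 + 13·3 + 4·0 + 5·3 + 12·4 + 3·3 = 119
  Juno: 2·3 + 13·2 + 4·3 + 5·4 + 12·0 + 3·0 = 64
Kestrel has the highest total.

Kestrel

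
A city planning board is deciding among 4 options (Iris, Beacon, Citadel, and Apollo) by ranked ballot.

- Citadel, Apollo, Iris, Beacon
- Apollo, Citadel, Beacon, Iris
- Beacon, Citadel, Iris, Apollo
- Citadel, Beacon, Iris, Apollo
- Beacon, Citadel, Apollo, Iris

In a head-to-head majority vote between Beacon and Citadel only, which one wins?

Ballots ranking Beacon above Citadel: 2.
Ballots ranking Citadel above Beacon: 3.
Citadel wins the head-to-head, 3–2.

Citadel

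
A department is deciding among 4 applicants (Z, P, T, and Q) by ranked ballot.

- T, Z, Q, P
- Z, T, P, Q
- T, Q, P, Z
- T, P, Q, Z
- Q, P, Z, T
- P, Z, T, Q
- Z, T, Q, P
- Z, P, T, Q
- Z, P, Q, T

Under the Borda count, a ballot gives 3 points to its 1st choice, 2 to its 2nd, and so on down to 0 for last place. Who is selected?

Borda scores:
  Z: 2 + 3 + 0 + 0 + 1 + 2 + 3 + 3 + 3 = 17
  P: 0 + 1 + 1 + 2 + 2 + 3 + 0 + 2 + 2 = 13
  T: 3 + 2 + 3 + 3 + 0 + 1 + 2 + 1 + 0 = 15
  Q: 1 + 0 + 2 + 1 + 3 + 0 + 1 + 0 + 1 = 9
Z has the highest total.

Z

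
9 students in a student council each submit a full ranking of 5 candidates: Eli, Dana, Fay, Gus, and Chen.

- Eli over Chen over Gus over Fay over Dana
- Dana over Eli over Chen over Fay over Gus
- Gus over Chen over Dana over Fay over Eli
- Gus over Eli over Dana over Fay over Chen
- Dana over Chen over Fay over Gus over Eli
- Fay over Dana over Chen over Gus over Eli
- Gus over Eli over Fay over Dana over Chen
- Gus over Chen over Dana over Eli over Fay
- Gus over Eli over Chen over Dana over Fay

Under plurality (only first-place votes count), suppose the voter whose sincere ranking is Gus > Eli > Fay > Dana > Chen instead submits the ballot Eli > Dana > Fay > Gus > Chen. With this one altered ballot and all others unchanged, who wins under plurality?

First-place totals with the altered ballot: Eli 2, Dana 2, Fay 1, Gus 4, Chen 0.
The winner is unchanged: still Gus.

Gus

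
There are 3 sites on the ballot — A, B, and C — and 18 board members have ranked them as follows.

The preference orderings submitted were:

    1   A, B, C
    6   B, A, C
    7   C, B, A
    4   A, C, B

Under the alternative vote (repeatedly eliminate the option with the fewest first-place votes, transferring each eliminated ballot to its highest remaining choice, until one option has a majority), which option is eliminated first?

Round 1: C 7, B 6, A 5. A has the fewest and is eliminated.
Round 2: C 11, B 7. C has a majority.

A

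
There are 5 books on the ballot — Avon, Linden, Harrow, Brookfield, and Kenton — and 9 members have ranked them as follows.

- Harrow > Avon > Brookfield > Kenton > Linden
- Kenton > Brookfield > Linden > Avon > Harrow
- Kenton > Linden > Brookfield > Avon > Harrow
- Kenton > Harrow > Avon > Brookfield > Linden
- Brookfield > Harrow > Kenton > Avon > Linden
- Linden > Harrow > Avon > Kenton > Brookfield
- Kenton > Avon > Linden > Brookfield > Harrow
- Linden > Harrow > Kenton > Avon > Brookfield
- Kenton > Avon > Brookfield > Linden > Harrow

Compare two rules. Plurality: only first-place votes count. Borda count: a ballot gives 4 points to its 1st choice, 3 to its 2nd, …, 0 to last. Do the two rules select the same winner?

Plurality first-place counts: Avon 0, Linden 2, Harrow 1, Brookfield 1, Kenton 5 → Kenton.
Borda totals: Avon 17, Linden 16, Harrow 16, Brookfield 15, Kenton 26 → Kenton.
The two rules agree on Kenton.

Yes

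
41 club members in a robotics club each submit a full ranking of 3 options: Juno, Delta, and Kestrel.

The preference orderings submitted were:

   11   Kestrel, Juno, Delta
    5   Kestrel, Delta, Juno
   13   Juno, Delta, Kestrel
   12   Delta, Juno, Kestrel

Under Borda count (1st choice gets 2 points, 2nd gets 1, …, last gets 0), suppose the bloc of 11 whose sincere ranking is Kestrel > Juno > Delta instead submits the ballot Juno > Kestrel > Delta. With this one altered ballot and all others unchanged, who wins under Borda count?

Juno

Borda totals with the altered ballot: Juno 60, Delta 42, Kestrel 21.
The winner is unchanged: still Juno.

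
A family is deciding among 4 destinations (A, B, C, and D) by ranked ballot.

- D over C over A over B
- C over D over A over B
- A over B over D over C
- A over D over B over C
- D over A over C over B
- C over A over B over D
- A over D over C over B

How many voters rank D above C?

5

Ballots ranking D above C: 5.
Ballots ranking C above D: 2.
So 5 of 7 voters prefer D to C.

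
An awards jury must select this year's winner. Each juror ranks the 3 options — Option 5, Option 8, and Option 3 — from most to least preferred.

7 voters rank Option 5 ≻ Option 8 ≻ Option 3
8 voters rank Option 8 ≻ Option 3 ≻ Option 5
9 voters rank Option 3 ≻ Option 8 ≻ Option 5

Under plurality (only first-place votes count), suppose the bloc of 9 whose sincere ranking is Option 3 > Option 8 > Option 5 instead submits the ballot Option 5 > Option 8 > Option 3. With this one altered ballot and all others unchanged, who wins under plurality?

Option 5

First-place totals with the altered ballot: Option 5 16, Option 8 8, Option 3 0.
The switch changes the winner from Option 3 to Option 5.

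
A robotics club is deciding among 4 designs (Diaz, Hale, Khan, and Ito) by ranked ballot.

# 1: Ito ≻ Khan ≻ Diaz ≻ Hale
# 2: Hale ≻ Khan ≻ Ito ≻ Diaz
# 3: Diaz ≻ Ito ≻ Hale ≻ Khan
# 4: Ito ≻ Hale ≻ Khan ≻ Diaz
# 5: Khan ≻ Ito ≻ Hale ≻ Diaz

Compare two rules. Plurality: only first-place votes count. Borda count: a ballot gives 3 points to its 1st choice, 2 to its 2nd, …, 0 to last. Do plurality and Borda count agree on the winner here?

Plurality first-place counts: Diaz 1, Hale 1, Khan 1, Ito 2 → Ito.
Borda totals: Diaz 4, Hale 7, Khan 8, Ito 11 → Ito.
The two rules agree on Ito.

Yes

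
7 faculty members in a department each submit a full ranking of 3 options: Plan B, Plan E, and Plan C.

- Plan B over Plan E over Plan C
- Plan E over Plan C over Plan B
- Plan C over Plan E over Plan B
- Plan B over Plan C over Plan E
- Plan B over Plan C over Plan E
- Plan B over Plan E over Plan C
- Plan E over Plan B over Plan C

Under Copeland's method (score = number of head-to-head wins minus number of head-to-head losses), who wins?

Pairwise results:
  Plan B vs Plan E: Plan B wins 4–3.
  Plan B vs Plan C: Plan B wins 5–2.
  Plan E vs Plan C: Plan E wins 4–3.
Copeland scores (wins − losses):
  Plan B: 2 − 0 = 2
  Plan E: 1 − 1 = 0
  Plan C: 0 − 2 = -2
Plan B has the best Copeland score.

Plan B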